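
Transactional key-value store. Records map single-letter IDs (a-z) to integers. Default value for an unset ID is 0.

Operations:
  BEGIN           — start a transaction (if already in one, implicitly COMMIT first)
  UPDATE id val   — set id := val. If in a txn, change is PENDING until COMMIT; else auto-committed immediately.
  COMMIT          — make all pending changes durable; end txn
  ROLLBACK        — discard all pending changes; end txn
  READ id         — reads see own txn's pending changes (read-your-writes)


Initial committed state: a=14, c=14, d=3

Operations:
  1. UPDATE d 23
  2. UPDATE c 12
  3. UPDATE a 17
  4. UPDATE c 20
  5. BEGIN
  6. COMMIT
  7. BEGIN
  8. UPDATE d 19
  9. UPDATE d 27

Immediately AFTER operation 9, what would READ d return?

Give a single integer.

Initial committed: {a=14, c=14, d=3}
Op 1: UPDATE d=23 (auto-commit; committed d=23)
Op 2: UPDATE c=12 (auto-commit; committed c=12)
Op 3: UPDATE a=17 (auto-commit; committed a=17)
Op 4: UPDATE c=20 (auto-commit; committed c=20)
Op 5: BEGIN: in_txn=True, pending={}
Op 6: COMMIT: merged [] into committed; committed now {a=17, c=20, d=23}
Op 7: BEGIN: in_txn=True, pending={}
Op 8: UPDATE d=19 (pending; pending now {d=19})
Op 9: UPDATE d=27 (pending; pending now {d=27})
After op 9: visible(d) = 27 (pending={d=27}, committed={a=17, c=20, d=23})

Answer: 27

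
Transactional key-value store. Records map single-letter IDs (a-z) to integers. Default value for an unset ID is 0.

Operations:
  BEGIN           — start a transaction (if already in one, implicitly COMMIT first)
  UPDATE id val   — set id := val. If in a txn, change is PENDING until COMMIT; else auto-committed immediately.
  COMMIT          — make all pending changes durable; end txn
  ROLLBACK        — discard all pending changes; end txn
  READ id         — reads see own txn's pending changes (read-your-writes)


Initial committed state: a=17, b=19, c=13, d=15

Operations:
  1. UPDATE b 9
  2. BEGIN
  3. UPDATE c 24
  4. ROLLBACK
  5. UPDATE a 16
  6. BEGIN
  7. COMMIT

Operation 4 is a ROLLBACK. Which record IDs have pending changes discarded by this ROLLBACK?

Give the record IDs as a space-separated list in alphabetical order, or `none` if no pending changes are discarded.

Initial committed: {a=17, b=19, c=13, d=15}
Op 1: UPDATE b=9 (auto-commit; committed b=9)
Op 2: BEGIN: in_txn=True, pending={}
Op 3: UPDATE c=24 (pending; pending now {c=24})
Op 4: ROLLBACK: discarded pending ['c']; in_txn=False
Op 5: UPDATE a=16 (auto-commit; committed a=16)
Op 6: BEGIN: in_txn=True, pending={}
Op 7: COMMIT: merged [] into committed; committed now {a=16, b=9, c=13, d=15}
ROLLBACK at op 4 discards: ['c']

Answer: c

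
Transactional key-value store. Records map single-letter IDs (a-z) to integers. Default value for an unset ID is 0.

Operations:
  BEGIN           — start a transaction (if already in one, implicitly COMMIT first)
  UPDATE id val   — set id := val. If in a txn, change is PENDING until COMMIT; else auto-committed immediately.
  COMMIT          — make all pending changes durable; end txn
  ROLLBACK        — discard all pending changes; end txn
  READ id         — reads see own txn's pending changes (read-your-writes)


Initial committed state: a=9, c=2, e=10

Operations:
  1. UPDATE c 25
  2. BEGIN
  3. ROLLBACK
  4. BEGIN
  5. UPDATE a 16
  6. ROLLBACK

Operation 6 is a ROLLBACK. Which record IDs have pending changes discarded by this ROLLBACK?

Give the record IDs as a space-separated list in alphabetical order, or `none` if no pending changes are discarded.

Initial committed: {a=9, c=2, e=10}
Op 1: UPDATE c=25 (auto-commit; committed c=25)
Op 2: BEGIN: in_txn=True, pending={}
Op 3: ROLLBACK: discarded pending []; in_txn=False
Op 4: BEGIN: in_txn=True, pending={}
Op 5: UPDATE a=16 (pending; pending now {a=16})
Op 6: ROLLBACK: discarded pending ['a']; in_txn=False
ROLLBACK at op 6 discards: ['a']

Answer: a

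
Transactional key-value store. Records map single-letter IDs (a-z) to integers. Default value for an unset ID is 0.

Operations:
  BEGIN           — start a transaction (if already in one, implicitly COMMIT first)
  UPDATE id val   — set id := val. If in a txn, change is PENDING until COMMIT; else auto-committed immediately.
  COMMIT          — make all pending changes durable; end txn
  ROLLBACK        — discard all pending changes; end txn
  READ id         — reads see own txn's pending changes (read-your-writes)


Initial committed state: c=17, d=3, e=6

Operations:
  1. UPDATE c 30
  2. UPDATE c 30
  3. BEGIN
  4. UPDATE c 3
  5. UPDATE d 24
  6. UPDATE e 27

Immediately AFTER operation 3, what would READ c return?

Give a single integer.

Initial committed: {c=17, d=3, e=6}
Op 1: UPDATE c=30 (auto-commit; committed c=30)
Op 2: UPDATE c=30 (auto-commit; committed c=30)
Op 3: BEGIN: in_txn=True, pending={}
After op 3: visible(c) = 30 (pending={}, committed={c=30, d=3, e=6})

Answer: 30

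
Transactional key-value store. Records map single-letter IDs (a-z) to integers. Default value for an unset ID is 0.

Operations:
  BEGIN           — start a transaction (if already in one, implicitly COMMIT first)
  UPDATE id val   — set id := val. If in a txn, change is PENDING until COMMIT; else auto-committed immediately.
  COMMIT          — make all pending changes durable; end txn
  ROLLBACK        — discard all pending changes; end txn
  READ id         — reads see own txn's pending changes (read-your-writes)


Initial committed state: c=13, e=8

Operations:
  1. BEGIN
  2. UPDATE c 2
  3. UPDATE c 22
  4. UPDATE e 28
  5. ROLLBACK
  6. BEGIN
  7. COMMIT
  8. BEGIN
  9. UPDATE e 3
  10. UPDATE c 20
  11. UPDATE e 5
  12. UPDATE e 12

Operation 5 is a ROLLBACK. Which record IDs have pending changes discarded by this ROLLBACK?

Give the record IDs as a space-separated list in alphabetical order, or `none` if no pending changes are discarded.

Answer: c e

Derivation:
Initial committed: {c=13, e=8}
Op 1: BEGIN: in_txn=True, pending={}
Op 2: UPDATE c=2 (pending; pending now {c=2})
Op 3: UPDATE c=22 (pending; pending now {c=22})
Op 4: UPDATE e=28 (pending; pending now {c=22, e=28})
Op 5: ROLLBACK: discarded pending ['c', 'e']; in_txn=False
Op 6: BEGIN: in_txn=True, pending={}
Op 7: COMMIT: merged [] into committed; committed now {c=13, e=8}
Op 8: BEGIN: in_txn=True, pending={}
Op 9: UPDATE e=3 (pending; pending now {e=3})
Op 10: UPDATE c=20 (pending; pending now {c=20, e=3})
Op 11: UPDATE e=5 (pending; pending now {c=20, e=5})
Op 12: UPDATE e=12 (pending; pending now {c=20, e=12})
ROLLBACK at op 5 discards: ['c', 'e']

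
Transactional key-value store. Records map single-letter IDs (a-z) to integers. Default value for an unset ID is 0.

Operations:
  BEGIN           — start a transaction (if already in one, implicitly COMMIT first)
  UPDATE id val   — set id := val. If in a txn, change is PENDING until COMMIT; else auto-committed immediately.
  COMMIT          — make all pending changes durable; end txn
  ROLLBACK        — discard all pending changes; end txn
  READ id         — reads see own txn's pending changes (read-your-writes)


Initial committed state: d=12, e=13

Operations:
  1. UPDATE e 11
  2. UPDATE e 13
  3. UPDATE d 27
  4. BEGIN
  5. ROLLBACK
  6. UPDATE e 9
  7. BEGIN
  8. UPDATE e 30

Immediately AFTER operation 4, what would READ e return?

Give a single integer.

Answer: 13

Derivation:
Initial committed: {d=12, e=13}
Op 1: UPDATE e=11 (auto-commit; committed e=11)
Op 2: UPDATE e=13 (auto-commit; committed e=13)
Op 3: UPDATE d=27 (auto-commit; committed d=27)
Op 4: BEGIN: in_txn=True, pending={}
After op 4: visible(e) = 13 (pending={}, committed={d=27, e=13})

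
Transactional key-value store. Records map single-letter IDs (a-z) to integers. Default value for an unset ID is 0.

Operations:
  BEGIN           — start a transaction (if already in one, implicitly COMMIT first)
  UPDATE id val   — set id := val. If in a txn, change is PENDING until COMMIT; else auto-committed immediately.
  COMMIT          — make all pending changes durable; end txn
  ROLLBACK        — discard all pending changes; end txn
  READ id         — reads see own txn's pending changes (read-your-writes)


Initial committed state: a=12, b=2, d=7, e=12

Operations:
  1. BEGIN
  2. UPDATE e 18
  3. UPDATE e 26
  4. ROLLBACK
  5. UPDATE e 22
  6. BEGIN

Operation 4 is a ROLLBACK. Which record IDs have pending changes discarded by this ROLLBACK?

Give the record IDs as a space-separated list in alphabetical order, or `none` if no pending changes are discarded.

Initial committed: {a=12, b=2, d=7, e=12}
Op 1: BEGIN: in_txn=True, pending={}
Op 2: UPDATE e=18 (pending; pending now {e=18})
Op 3: UPDATE e=26 (pending; pending now {e=26})
Op 4: ROLLBACK: discarded pending ['e']; in_txn=False
Op 5: UPDATE e=22 (auto-commit; committed e=22)
Op 6: BEGIN: in_txn=True, pending={}
ROLLBACK at op 4 discards: ['e']

Answer: e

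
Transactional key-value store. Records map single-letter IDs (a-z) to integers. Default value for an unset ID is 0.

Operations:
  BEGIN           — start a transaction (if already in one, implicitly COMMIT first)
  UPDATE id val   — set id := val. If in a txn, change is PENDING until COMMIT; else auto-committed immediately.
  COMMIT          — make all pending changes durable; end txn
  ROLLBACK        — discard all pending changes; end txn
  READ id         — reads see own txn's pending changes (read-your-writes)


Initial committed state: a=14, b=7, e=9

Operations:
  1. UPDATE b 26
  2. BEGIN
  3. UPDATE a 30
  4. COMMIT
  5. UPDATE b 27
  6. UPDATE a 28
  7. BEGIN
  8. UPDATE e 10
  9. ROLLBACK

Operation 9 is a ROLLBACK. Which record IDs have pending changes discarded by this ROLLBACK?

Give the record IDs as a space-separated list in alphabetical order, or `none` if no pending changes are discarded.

Answer: e

Derivation:
Initial committed: {a=14, b=7, e=9}
Op 1: UPDATE b=26 (auto-commit; committed b=26)
Op 2: BEGIN: in_txn=True, pending={}
Op 3: UPDATE a=30 (pending; pending now {a=30})
Op 4: COMMIT: merged ['a'] into committed; committed now {a=30, b=26, e=9}
Op 5: UPDATE b=27 (auto-commit; committed b=27)
Op 6: UPDATE a=28 (auto-commit; committed a=28)
Op 7: BEGIN: in_txn=True, pending={}
Op 8: UPDATE e=10 (pending; pending now {e=10})
Op 9: ROLLBACK: discarded pending ['e']; in_txn=False
ROLLBACK at op 9 discards: ['e']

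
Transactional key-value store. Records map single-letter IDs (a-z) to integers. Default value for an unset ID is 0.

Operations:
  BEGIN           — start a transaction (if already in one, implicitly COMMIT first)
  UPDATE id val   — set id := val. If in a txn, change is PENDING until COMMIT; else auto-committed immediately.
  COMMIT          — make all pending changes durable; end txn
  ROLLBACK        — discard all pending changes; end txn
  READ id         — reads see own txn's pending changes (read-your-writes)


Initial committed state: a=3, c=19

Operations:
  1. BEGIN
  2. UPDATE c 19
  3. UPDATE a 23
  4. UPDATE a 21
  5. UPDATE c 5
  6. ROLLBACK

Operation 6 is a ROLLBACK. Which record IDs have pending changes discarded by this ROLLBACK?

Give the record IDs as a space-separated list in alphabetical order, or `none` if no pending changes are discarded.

Answer: a c

Derivation:
Initial committed: {a=3, c=19}
Op 1: BEGIN: in_txn=True, pending={}
Op 2: UPDATE c=19 (pending; pending now {c=19})
Op 3: UPDATE a=23 (pending; pending now {a=23, c=19})
Op 4: UPDATE a=21 (pending; pending now {a=21, c=19})
Op 5: UPDATE c=5 (pending; pending now {a=21, c=5})
Op 6: ROLLBACK: discarded pending ['a', 'c']; in_txn=False
ROLLBACK at op 6 discards: ['a', 'c']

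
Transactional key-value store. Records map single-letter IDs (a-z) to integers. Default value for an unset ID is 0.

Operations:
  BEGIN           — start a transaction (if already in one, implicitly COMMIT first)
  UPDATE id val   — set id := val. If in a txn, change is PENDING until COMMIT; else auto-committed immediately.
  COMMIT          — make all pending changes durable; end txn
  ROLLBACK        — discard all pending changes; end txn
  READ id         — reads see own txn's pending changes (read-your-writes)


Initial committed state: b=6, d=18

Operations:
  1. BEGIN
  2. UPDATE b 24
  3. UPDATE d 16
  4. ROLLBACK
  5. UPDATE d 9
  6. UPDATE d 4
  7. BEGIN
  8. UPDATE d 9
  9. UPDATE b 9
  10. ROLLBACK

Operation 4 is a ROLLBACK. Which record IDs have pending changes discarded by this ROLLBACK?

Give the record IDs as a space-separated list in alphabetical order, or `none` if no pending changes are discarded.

Answer: b d

Derivation:
Initial committed: {b=6, d=18}
Op 1: BEGIN: in_txn=True, pending={}
Op 2: UPDATE b=24 (pending; pending now {b=24})
Op 3: UPDATE d=16 (pending; pending now {b=24, d=16})
Op 4: ROLLBACK: discarded pending ['b', 'd']; in_txn=False
Op 5: UPDATE d=9 (auto-commit; committed d=9)
Op 6: UPDATE d=4 (auto-commit; committed d=4)
Op 7: BEGIN: in_txn=True, pending={}
Op 8: UPDATE d=9 (pending; pending now {d=9})
Op 9: UPDATE b=9 (pending; pending now {b=9, d=9})
Op 10: ROLLBACK: discarded pending ['b', 'd']; in_txn=False
ROLLBACK at op 4 discards: ['b', 'd']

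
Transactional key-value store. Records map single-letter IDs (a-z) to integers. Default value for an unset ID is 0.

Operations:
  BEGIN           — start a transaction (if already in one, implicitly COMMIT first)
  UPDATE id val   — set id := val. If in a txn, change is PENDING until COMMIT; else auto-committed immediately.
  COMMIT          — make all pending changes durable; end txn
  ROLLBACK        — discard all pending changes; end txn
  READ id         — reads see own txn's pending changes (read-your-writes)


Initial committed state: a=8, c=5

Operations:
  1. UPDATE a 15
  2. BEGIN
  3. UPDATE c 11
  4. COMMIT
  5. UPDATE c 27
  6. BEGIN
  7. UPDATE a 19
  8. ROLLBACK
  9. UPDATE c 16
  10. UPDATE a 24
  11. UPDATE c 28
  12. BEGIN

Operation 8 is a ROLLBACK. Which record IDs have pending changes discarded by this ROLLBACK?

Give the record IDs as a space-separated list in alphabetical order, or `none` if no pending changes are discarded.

Initial committed: {a=8, c=5}
Op 1: UPDATE a=15 (auto-commit; committed a=15)
Op 2: BEGIN: in_txn=True, pending={}
Op 3: UPDATE c=11 (pending; pending now {c=11})
Op 4: COMMIT: merged ['c'] into committed; committed now {a=15, c=11}
Op 5: UPDATE c=27 (auto-commit; committed c=27)
Op 6: BEGIN: in_txn=True, pending={}
Op 7: UPDATE a=19 (pending; pending now {a=19})
Op 8: ROLLBACK: discarded pending ['a']; in_txn=False
Op 9: UPDATE c=16 (auto-commit; committed c=16)
Op 10: UPDATE a=24 (auto-commit; committed a=24)
Op 11: UPDATE c=28 (auto-commit; committed c=28)
Op 12: BEGIN: in_txn=True, pending={}
ROLLBACK at op 8 discards: ['a']

Answer: a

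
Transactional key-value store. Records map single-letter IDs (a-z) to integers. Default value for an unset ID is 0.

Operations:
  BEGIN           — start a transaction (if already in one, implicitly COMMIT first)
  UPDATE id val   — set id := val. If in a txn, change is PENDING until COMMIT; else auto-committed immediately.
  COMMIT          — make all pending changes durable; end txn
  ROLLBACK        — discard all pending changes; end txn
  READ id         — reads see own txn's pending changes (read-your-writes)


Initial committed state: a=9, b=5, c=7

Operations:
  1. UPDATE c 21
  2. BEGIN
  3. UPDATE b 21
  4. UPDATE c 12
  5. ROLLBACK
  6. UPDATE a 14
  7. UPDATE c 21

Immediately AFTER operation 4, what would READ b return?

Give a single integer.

Initial committed: {a=9, b=5, c=7}
Op 1: UPDATE c=21 (auto-commit; committed c=21)
Op 2: BEGIN: in_txn=True, pending={}
Op 3: UPDATE b=21 (pending; pending now {b=21})
Op 4: UPDATE c=12 (pending; pending now {b=21, c=12})
After op 4: visible(b) = 21 (pending={b=21, c=12}, committed={a=9, b=5, c=21})

Answer: 21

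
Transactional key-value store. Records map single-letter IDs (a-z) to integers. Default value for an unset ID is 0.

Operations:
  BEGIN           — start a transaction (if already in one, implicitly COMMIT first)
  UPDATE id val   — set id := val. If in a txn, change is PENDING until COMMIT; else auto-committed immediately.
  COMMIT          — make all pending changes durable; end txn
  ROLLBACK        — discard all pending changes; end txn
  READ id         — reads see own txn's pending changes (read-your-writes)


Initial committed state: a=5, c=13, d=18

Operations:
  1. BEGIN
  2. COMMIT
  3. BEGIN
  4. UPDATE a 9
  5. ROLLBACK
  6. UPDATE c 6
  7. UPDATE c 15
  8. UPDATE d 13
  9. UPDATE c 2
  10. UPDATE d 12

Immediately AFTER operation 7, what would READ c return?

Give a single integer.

Initial committed: {a=5, c=13, d=18}
Op 1: BEGIN: in_txn=True, pending={}
Op 2: COMMIT: merged [] into committed; committed now {a=5, c=13, d=18}
Op 3: BEGIN: in_txn=True, pending={}
Op 4: UPDATE a=9 (pending; pending now {a=9})
Op 5: ROLLBACK: discarded pending ['a']; in_txn=False
Op 6: UPDATE c=6 (auto-commit; committed c=6)
Op 7: UPDATE c=15 (auto-commit; committed c=15)
After op 7: visible(c) = 15 (pending={}, committed={a=5, c=15, d=18})

Answer: 15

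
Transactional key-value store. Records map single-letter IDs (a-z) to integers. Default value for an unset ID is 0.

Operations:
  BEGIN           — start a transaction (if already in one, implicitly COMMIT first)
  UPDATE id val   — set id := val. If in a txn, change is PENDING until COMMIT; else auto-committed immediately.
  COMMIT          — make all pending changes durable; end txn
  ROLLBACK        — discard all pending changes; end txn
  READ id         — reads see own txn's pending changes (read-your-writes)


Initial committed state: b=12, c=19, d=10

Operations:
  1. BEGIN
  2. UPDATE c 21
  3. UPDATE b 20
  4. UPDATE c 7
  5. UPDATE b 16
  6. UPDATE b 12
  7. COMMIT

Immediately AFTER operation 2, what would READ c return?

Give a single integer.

Initial committed: {b=12, c=19, d=10}
Op 1: BEGIN: in_txn=True, pending={}
Op 2: UPDATE c=21 (pending; pending now {c=21})
After op 2: visible(c) = 21 (pending={c=21}, committed={b=12, c=19, d=10})

Answer: 21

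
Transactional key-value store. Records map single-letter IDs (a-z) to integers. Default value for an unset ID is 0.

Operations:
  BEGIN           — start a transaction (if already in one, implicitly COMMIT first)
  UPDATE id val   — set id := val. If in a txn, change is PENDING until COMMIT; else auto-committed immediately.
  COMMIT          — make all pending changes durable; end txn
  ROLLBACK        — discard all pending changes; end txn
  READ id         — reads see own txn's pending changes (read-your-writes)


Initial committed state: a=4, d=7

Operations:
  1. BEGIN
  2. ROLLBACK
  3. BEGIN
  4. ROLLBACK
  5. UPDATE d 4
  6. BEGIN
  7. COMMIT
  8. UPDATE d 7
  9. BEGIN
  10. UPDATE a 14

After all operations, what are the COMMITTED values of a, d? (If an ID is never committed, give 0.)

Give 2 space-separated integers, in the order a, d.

Answer: 4 7

Derivation:
Initial committed: {a=4, d=7}
Op 1: BEGIN: in_txn=True, pending={}
Op 2: ROLLBACK: discarded pending []; in_txn=False
Op 3: BEGIN: in_txn=True, pending={}
Op 4: ROLLBACK: discarded pending []; in_txn=False
Op 5: UPDATE d=4 (auto-commit; committed d=4)
Op 6: BEGIN: in_txn=True, pending={}
Op 7: COMMIT: merged [] into committed; committed now {a=4, d=4}
Op 8: UPDATE d=7 (auto-commit; committed d=7)
Op 9: BEGIN: in_txn=True, pending={}
Op 10: UPDATE a=14 (pending; pending now {a=14})
Final committed: {a=4, d=7}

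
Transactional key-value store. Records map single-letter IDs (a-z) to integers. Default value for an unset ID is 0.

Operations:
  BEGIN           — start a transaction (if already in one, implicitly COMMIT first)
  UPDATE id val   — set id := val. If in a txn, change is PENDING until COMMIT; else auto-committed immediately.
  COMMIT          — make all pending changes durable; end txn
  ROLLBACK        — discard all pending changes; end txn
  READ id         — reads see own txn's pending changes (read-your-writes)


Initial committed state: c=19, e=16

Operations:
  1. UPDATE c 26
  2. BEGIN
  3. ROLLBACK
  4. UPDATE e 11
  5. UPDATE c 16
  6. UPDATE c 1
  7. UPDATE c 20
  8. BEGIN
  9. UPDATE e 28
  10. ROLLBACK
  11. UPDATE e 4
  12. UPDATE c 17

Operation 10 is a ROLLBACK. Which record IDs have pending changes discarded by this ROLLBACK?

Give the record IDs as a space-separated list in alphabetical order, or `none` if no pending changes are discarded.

Initial committed: {c=19, e=16}
Op 1: UPDATE c=26 (auto-commit; committed c=26)
Op 2: BEGIN: in_txn=True, pending={}
Op 3: ROLLBACK: discarded pending []; in_txn=False
Op 4: UPDATE e=11 (auto-commit; committed e=11)
Op 5: UPDATE c=16 (auto-commit; committed c=16)
Op 6: UPDATE c=1 (auto-commit; committed c=1)
Op 7: UPDATE c=20 (auto-commit; committed c=20)
Op 8: BEGIN: in_txn=True, pending={}
Op 9: UPDATE e=28 (pending; pending now {e=28})
Op 10: ROLLBACK: discarded pending ['e']; in_txn=False
Op 11: UPDATE e=4 (auto-commit; committed e=4)
Op 12: UPDATE c=17 (auto-commit; committed c=17)
ROLLBACK at op 10 discards: ['e']

Answer: e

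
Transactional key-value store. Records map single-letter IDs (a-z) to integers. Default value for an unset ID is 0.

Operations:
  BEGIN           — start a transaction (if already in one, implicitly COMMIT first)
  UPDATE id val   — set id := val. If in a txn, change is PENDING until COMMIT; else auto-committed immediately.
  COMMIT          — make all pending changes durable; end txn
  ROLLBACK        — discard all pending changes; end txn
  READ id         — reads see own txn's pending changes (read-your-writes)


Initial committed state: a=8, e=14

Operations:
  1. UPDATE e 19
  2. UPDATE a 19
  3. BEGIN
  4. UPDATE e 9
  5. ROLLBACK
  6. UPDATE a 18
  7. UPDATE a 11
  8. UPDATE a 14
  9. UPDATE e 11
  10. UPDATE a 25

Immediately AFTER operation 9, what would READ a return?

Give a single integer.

Initial committed: {a=8, e=14}
Op 1: UPDATE e=19 (auto-commit; committed e=19)
Op 2: UPDATE a=19 (auto-commit; committed a=19)
Op 3: BEGIN: in_txn=True, pending={}
Op 4: UPDATE e=9 (pending; pending now {e=9})
Op 5: ROLLBACK: discarded pending ['e']; in_txn=False
Op 6: UPDATE a=18 (auto-commit; committed a=18)
Op 7: UPDATE a=11 (auto-commit; committed a=11)
Op 8: UPDATE a=14 (auto-commit; committed a=14)
Op 9: UPDATE e=11 (auto-commit; committed e=11)
After op 9: visible(a) = 14 (pending={}, committed={a=14, e=11})

Answer: 14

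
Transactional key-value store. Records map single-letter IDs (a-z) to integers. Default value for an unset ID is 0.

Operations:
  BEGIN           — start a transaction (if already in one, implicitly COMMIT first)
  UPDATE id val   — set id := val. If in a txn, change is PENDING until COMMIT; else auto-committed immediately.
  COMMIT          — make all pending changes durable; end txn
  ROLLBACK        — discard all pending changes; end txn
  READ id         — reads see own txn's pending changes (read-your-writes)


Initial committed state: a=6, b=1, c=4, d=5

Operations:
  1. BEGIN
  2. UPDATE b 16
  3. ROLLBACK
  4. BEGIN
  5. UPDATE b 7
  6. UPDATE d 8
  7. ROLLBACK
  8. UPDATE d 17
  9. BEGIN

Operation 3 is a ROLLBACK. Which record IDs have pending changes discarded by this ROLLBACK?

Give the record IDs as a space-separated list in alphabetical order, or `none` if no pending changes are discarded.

Initial committed: {a=6, b=1, c=4, d=5}
Op 1: BEGIN: in_txn=True, pending={}
Op 2: UPDATE b=16 (pending; pending now {b=16})
Op 3: ROLLBACK: discarded pending ['b']; in_txn=False
Op 4: BEGIN: in_txn=True, pending={}
Op 5: UPDATE b=7 (pending; pending now {b=7})
Op 6: UPDATE d=8 (pending; pending now {b=7, d=8})
Op 7: ROLLBACK: discarded pending ['b', 'd']; in_txn=False
Op 8: UPDATE d=17 (auto-commit; committed d=17)
Op 9: BEGIN: in_txn=True, pending={}
ROLLBACK at op 3 discards: ['b']

Answer: b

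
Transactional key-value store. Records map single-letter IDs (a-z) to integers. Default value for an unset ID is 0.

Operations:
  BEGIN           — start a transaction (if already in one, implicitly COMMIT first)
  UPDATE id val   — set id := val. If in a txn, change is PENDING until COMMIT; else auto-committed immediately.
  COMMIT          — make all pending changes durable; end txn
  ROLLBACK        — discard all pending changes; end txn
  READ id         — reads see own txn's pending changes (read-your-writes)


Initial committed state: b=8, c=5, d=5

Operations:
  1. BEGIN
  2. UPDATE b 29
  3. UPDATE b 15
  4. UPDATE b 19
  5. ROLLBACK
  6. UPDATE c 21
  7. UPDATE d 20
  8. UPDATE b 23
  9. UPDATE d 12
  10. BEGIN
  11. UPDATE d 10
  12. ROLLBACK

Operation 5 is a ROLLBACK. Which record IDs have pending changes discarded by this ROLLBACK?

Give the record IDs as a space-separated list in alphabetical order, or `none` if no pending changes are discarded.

Answer: b

Derivation:
Initial committed: {b=8, c=5, d=5}
Op 1: BEGIN: in_txn=True, pending={}
Op 2: UPDATE b=29 (pending; pending now {b=29})
Op 3: UPDATE b=15 (pending; pending now {b=15})
Op 4: UPDATE b=19 (pending; pending now {b=19})
Op 5: ROLLBACK: discarded pending ['b']; in_txn=False
Op 6: UPDATE c=21 (auto-commit; committed c=21)
Op 7: UPDATE d=20 (auto-commit; committed d=20)
Op 8: UPDATE b=23 (auto-commit; committed b=23)
Op 9: UPDATE d=12 (auto-commit; committed d=12)
Op 10: BEGIN: in_txn=True, pending={}
Op 11: UPDATE d=10 (pending; pending now {d=10})
Op 12: ROLLBACK: discarded pending ['d']; in_txn=False
ROLLBACK at op 5 discards: ['b']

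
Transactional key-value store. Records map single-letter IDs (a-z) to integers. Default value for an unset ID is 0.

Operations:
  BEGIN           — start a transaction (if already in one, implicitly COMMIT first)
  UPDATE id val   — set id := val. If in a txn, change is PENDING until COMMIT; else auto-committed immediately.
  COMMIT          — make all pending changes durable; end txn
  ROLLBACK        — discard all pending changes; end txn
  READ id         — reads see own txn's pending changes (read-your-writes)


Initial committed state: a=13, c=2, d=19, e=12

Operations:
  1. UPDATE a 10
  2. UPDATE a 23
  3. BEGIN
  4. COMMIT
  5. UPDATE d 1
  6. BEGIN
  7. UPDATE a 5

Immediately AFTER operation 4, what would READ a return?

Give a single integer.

Initial committed: {a=13, c=2, d=19, e=12}
Op 1: UPDATE a=10 (auto-commit; committed a=10)
Op 2: UPDATE a=23 (auto-commit; committed a=23)
Op 3: BEGIN: in_txn=True, pending={}
Op 4: COMMIT: merged [] into committed; committed now {a=23, c=2, d=19, e=12}
After op 4: visible(a) = 23 (pending={}, committed={a=23, c=2, d=19, e=12})

Answer: 23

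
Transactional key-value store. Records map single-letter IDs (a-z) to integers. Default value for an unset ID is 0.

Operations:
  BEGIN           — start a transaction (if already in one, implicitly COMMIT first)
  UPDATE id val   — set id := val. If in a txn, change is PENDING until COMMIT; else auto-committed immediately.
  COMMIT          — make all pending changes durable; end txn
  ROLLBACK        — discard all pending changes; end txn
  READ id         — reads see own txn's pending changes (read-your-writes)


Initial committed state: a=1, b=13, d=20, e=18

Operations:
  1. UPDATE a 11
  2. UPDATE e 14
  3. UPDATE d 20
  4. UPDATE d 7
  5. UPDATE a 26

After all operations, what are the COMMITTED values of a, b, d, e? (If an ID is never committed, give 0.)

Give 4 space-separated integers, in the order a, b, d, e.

Answer: 26 13 7 14

Derivation:
Initial committed: {a=1, b=13, d=20, e=18}
Op 1: UPDATE a=11 (auto-commit; committed a=11)
Op 2: UPDATE e=14 (auto-commit; committed e=14)
Op 3: UPDATE d=20 (auto-commit; committed d=20)
Op 4: UPDATE d=7 (auto-commit; committed d=7)
Op 5: UPDATE a=26 (auto-commit; committed a=26)
Final committed: {a=26, b=13, d=7, e=14}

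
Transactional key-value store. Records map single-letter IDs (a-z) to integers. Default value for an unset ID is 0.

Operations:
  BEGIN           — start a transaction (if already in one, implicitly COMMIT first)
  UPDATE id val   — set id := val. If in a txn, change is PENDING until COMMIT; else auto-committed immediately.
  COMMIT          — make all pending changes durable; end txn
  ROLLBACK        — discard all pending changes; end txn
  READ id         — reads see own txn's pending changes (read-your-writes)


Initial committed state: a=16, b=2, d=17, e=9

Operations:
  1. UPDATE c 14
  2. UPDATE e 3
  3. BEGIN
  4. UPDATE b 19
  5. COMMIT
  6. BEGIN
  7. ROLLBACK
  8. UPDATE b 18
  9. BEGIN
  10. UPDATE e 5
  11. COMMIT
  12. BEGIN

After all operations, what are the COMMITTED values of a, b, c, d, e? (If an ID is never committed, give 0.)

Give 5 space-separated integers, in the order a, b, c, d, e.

Answer: 16 18 14 17 5

Derivation:
Initial committed: {a=16, b=2, d=17, e=9}
Op 1: UPDATE c=14 (auto-commit; committed c=14)
Op 2: UPDATE e=3 (auto-commit; committed e=3)
Op 3: BEGIN: in_txn=True, pending={}
Op 4: UPDATE b=19 (pending; pending now {b=19})
Op 5: COMMIT: merged ['b'] into committed; committed now {a=16, b=19, c=14, d=17, e=3}
Op 6: BEGIN: in_txn=True, pending={}
Op 7: ROLLBACK: discarded pending []; in_txn=False
Op 8: UPDATE b=18 (auto-commit; committed b=18)
Op 9: BEGIN: in_txn=True, pending={}
Op 10: UPDATE e=5 (pending; pending now {e=5})
Op 11: COMMIT: merged ['e'] into committed; committed now {a=16, b=18, c=14, d=17, e=5}
Op 12: BEGIN: in_txn=True, pending={}
Final committed: {a=16, b=18, c=14, d=17, e=5}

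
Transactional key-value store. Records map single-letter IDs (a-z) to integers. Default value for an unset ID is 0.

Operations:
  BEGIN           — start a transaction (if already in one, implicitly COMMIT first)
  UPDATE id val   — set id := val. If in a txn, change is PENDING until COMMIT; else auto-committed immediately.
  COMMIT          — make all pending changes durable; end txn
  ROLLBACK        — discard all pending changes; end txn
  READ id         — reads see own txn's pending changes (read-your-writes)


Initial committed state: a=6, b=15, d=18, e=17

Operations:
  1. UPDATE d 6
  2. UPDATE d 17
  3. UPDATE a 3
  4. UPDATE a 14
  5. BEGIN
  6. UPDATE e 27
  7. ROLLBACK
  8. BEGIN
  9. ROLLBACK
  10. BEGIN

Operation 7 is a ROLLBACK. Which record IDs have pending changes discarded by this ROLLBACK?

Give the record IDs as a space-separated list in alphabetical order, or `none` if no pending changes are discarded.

Initial committed: {a=6, b=15, d=18, e=17}
Op 1: UPDATE d=6 (auto-commit; committed d=6)
Op 2: UPDATE d=17 (auto-commit; committed d=17)
Op 3: UPDATE a=3 (auto-commit; committed a=3)
Op 4: UPDATE a=14 (auto-commit; committed a=14)
Op 5: BEGIN: in_txn=True, pending={}
Op 6: UPDATE e=27 (pending; pending now {e=27})
Op 7: ROLLBACK: discarded pending ['e']; in_txn=False
Op 8: BEGIN: in_txn=True, pending={}
Op 9: ROLLBACK: discarded pending []; in_txn=False
Op 10: BEGIN: in_txn=True, pending={}
ROLLBACK at op 7 discards: ['e']

Answer: e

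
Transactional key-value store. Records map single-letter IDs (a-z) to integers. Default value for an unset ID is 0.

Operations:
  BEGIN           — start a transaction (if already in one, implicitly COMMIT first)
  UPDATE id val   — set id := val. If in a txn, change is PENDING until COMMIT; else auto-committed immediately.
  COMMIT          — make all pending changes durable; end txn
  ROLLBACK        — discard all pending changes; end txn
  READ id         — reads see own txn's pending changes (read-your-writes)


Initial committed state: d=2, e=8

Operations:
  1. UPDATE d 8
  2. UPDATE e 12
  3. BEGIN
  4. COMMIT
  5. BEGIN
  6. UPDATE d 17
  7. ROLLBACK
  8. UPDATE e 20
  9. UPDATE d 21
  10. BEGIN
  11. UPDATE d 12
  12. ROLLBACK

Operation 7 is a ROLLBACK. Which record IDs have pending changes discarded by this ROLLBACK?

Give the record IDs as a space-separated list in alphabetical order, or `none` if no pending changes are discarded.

Initial committed: {d=2, e=8}
Op 1: UPDATE d=8 (auto-commit; committed d=8)
Op 2: UPDATE e=12 (auto-commit; committed e=12)
Op 3: BEGIN: in_txn=True, pending={}
Op 4: COMMIT: merged [] into committed; committed now {d=8, e=12}
Op 5: BEGIN: in_txn=True, pending={}
Op 6: UPDATE d=17 (pending; pending now {d=17})
Op 7: ROLLBACK: discarded pending ['d']; in_txn=False
Op 8: UPDATE e=20 (auto-commit; committed e=20)
Op 9: UPDATE d=21 (auto-commit; committed d=21)
Op 10: BEGIN: in_txn=True, pending={}
Op 11: UPDATE d=12 (pending; pending now {d=12})
Op 12: ROLLBACK: discarded pending ['d']; in_txn=False
ROLLBACK at op 7 discards: ['d']

Answer: d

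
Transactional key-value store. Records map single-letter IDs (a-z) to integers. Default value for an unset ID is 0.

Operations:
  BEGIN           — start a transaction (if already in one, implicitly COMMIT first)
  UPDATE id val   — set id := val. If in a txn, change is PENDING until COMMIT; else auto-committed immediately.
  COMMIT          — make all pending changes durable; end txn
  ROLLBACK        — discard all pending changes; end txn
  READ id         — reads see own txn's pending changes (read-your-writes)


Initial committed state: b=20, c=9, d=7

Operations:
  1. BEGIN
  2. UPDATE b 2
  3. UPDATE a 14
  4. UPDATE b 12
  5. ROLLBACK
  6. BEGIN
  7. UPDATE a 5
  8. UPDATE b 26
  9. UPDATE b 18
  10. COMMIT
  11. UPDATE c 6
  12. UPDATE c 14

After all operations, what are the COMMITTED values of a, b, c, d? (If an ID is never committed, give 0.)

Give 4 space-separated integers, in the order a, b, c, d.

Initial committed: {b=20, c=9, d=7}
Op 1: BEGIN: in_txn=True, pending={}
Op 2: UPDATE b=2 (pending; pending now {b=2})
Op 3: UPDATE a=14 (pending; pending now {a=14, b=2})
Op 4: UPDATE b=12 (pending; pending now {a=14, b=12})
Op 5: ROLLBACK: discarded pending ['a', 'b']; in_txn=False
Op 6: BEGIN: in_txn=True, pending={}
Op 7: UPDATE a=5 (pending; pending now {a=5})
Op 8: UPDATE b=26 (pending; pending now {a=5, b=26})
Op 9: UPDATE b=18 (pending; pending now {a=5, b=18})
Op 10: COMMIT: merged ['a', 'b'] into committed; committed now {a=5, b=18, c=9, d=7}
Op 11: UPDATE c=6 (auto-commit; committed c=6)
Op 12: UPDATE c=14 (auto-commit; committed c=14)
Final committed: {a=5, b=18, c=14, d=7}

Answer: 5 18 14 7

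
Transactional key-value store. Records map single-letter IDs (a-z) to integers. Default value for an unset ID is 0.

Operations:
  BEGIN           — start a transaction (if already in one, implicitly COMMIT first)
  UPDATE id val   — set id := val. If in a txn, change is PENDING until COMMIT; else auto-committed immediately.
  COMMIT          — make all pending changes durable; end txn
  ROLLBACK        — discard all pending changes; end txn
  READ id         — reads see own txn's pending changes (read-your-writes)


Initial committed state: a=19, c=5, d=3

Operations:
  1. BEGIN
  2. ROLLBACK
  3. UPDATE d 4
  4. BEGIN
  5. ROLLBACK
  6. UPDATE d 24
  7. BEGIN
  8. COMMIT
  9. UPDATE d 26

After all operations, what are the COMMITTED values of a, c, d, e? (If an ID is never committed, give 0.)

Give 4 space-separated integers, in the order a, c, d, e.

Initial committed: {a=19, c=5, d=3}
Op 1: BEGIN: in_txn=True, pending={}
Op 2: ROLLBACK: discarded pending []; in_txn=False
Op 3: UPDATE d=4 (auto-commit; committed d=4)
Op 4: BEGIN: in_txn=True, pending={}
Op 5: ROLLBACK: discarded pending []; in_txn=False
Op 6: UPDATE d=24 (auto-commit; committed d=24)
Op 7: BEGIN: in_txn=True, pending={}
Op 8: COMMIT: merged [] into committed; committed now {a=19, c=5, d=24}
Op 9: UPDATE d=26 (auto-commit; committed d=26)
Final committed: {a=19, c=5, d=26}

Answer: 19 5 26 0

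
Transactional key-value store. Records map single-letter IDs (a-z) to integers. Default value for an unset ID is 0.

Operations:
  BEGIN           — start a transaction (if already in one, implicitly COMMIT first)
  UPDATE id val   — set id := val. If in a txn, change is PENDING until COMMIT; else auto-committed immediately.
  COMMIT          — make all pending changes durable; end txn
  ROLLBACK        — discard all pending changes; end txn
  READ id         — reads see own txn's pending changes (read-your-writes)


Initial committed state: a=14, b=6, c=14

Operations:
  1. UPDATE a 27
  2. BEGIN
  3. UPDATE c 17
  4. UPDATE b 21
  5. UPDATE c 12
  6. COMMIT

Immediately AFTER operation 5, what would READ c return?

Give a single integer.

Answer: 12

Derivation:
Initial committed: {a=14, b=6, c=14}
Op 1: UPDATE a=27 (auto-commit; committed a=27)
Op 2: BEGIN: in_txn=True, pending={}
Op 3: UPDATE c=17 (pending; pending now {c=17})
Op 4: UPDATE b=21 (pending; pending now {b=21, c=17})
Op 5: UPDATE c=12 (pending; pending now {b=21, c=12})
After op 5: visible(c) = 12 (pending={b=21, c=12}, committed={a=27, b=6, c=14})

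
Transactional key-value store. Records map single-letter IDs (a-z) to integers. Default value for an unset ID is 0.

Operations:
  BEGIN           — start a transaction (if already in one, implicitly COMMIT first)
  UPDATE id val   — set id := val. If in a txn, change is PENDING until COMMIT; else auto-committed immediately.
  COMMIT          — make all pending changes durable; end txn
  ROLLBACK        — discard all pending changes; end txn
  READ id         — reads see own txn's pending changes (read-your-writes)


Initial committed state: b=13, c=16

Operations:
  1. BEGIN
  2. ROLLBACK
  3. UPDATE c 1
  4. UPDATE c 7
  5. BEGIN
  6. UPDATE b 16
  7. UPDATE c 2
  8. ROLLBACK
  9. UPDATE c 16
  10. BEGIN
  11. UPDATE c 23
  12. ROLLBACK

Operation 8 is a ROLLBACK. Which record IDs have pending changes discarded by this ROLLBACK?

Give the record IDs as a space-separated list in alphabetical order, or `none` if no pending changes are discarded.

Initial committed: {b=13, c=16}
Op 1: BEGIN: in_txn=True, pending={}
Op 2: ROLLBACK: discarded pending []; in_txn=False
Op 3: UPDATE c=1 (auto-commit; committed c=1)
Op 4: UPDATE c=7 (auto-commit; committed c=7)
Op 5: BEGIN: in_txn=True, pending={}
Op 6: UPDATE b=16 (pending; pending now {b=16})
Op 7: UPDATE c=2 (pending; pending now {b=16, c=2})
Op 8: ROLLBACK: discarded pending ['b', 'c']; in_txn=False
Op 9: UPDATE c=16 (auto-commit; committed c=16)
Op 10: BEGIN: in_txn=True, pending={}
Op 11: UPDATE c=23 (pending; pending now {c=23})
Op 12: ROLLBACK: discarded pending ['c']; in_txn=False
ROLLBACK at op 8 discards: ['b', 'c']

Answer: b c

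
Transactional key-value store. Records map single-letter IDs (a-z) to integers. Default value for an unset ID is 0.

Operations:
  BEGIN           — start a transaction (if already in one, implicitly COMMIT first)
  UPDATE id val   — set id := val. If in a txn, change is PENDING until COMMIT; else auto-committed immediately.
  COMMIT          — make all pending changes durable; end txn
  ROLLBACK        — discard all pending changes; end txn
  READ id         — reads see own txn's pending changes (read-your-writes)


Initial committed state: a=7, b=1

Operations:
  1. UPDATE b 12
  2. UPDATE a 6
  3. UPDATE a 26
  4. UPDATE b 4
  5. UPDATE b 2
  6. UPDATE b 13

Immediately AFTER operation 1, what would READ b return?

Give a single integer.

Initial committed: {a=7, b=1}
Op 1: UPDATE b=12 (auto-commit; committed b=12)
After op 1: visible(b) = 12 (pending={}, committed={a=7, b=12})

Answer: 12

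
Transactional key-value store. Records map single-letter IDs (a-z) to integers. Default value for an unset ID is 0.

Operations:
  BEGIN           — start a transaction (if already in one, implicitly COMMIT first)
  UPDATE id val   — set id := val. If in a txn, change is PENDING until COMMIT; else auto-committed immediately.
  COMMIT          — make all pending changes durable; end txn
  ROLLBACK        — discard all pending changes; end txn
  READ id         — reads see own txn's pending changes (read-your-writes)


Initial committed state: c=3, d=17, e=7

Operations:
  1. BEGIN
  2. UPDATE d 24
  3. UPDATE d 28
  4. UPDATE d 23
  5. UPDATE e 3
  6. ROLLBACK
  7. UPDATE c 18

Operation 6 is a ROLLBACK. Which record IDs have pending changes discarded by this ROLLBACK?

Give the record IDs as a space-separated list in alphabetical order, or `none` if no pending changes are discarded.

Answer: d e

Derivation:
Initial committed: {c=3, d=17, e=7}
Op 1: BEGIN: in_txn=True, pending={}
Op 2: UPDATE d=24 (pending; pending now {d=24})
Op 3: UPDATE d=28 (pending; pending now {d=28})
Op 4: UPDATE d=23 (pending; pending now {d=23})
Op 5: UPDATE e=3 (pending; pending now {d=23, e=3})
Op 6: ROLLBACK: discarded pending ['d', 'e']; in_txn=False
Op 7: UPDATE c=18 (auto-commit; committed c=18)
ROLLBACK at op 6 discards: ['d', 'e']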